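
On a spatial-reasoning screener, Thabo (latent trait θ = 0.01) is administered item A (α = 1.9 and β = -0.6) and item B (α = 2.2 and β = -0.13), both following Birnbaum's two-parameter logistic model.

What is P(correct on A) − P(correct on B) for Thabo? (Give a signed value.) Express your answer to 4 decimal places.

0.1848

P(θ) = 1 / (1 + exp(−α(θ − β)))
P_A = 0.7612
P_B = 0.5764
P_A − P_B = 0.1848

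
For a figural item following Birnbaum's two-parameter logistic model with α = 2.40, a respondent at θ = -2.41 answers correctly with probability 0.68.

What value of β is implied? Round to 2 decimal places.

P(θ) = 1 / (1 + exp(−α(θ − β)))
logit(0.68) = ln(0.68/0.32) = 0.7538
β = θ − logit/(α) = -2.41 − 0.7538/2.4000 = -2.7241

-2.72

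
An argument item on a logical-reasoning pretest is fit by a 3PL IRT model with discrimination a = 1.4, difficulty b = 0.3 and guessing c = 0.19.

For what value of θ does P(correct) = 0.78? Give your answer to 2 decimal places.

P(θ) = c + (1 − c) · 1 / (1 + exp(−a(θ − b)))
Remove guessing floor: (0.78 − 0.19)/(1 − 0.19) = 0.7284
logit = ln(0.7284/0.2716) = 0.9865
θ = b + logit/(a) = 0.3 + 0.9865/1.4000 = 1.0046

1.00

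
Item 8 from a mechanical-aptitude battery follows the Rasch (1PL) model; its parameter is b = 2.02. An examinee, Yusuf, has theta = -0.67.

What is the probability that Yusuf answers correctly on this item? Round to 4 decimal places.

0.0636

P(theta) = 1 / (1 + exp(−(theta − b)))
Exponent: (-0.67 − 2.02) = -2.6900
1/(1 + e^{2.6900}) = 0.0636
P = 0.0636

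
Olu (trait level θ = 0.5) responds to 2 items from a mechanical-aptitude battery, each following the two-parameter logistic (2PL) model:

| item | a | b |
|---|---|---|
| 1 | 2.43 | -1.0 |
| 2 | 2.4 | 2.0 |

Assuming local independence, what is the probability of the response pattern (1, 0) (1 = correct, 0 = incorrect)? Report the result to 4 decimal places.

0.9486

P(θ) = 1 / (1 + exp(−a(θ − b)))
P_1 = 1/(1+e^{-3.6450}) = 0.9745
P_2 = 1/(1+e^{3.6000}) = 0.0266
L = P_1 × (1−P_2) = 0.9745 × 0.9734 = 0.94862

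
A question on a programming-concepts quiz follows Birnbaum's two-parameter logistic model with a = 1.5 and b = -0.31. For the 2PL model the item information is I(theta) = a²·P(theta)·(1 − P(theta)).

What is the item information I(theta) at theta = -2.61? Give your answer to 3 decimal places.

0.067

P = 1/(1+e^{3.4500}) = 0.0308
P(1−P) = 0.0308 × 0.9692 = 0.0298
I = a² × P(1−P) = 1.5² × 0.0298 = 0.06710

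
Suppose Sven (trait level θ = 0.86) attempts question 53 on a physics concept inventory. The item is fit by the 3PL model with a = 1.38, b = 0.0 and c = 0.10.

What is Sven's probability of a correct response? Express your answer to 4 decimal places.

0.7896

P(θ) = c + (1 − c) · 1 / (1 + exp(−a(θ − b)))
Exponent: 1.38 × (0.86 − 0.0) = 1.1868
1/(1 + e^{-1.1868}) = 0.7662
P = 0.10 + 0.90 × 0.7662 = 0.7896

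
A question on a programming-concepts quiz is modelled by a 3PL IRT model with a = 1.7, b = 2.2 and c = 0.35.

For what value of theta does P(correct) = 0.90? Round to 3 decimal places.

P(theta) = c + (1 − c) · 1 / (1 + exp(−a(theta − b)))
Remove guessing floor: (0.90 − 0.35)/(1 − 0.35) = 0.8462
logit = ln(0.8462/0.1538) = 1.7047
theta = b + logit/(a) = 2.2 + 1.7047/1.7000 = 3.2028

3.203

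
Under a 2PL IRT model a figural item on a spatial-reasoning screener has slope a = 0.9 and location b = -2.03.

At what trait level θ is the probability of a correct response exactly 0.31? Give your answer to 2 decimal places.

P(θ) = 1 / (1 + exp(−a(θ − b)))
logit = ln(0.3100/0.6900) = -0.8001
θ = b + logit/(a) = -2.03 + (-0.8001)/0.9000 = -2.9190

-2.92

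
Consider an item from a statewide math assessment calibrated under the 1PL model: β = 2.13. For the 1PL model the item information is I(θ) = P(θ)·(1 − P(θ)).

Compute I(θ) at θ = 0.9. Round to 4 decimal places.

P = 1/(1+e^{1.2300}) = 0.2262
P(1−P) = 0.2262 × 0.7738 = 0.1750
I = P(1−P) = 0.17502

0.1750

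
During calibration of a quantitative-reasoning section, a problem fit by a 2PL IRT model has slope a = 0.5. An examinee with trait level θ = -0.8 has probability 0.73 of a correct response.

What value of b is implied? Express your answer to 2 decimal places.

-2.79

P(θ) = 1 / (1 + exp(−a(θ − b)))
logit(0.73) = ln(0.73/0.27) = 0.9946
b = θ − logit/(a) = -0.8 − 0.9946/0.5000 = -2.7892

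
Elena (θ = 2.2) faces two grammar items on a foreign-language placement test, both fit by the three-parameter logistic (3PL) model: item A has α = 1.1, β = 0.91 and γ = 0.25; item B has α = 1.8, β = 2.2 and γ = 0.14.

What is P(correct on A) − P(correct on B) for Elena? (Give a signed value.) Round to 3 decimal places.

P(θ) = γ + (1 − γ) · 1 / (1 + exp(−α(θ − β)))
P_A = 0.8539
P_B = 0.5700
P_A − P_B = 0.2839

0.284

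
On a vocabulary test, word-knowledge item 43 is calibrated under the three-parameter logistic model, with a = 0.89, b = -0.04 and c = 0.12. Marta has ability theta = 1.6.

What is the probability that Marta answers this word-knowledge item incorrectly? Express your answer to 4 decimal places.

0.1659

P(theta) = c + (1 − c) · 1 / (1 + exp(−a(theta − b)))
Exponent: 0.89 × (1.6 − (-0.04)) = 1.4596
1/(1 + e^{-1.4596}) = 0.8115
P = 0.12 + 0.88 × 0.8115 = 0.8341
P(incorrect) = 1 − 0.8341 = 0.1659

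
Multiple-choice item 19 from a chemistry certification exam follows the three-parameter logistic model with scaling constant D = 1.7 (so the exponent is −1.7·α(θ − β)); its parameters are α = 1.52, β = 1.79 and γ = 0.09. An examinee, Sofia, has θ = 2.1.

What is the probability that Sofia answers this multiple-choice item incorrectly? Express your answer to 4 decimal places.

0.2819

P(θ) = γ + (1 − γ) · 1 / (1 + exp(−D·α(θ − β)))
Exponent: 1.7 × 1.52 × (2.1 − 1.79) = 0.8010
1/(1 + e^{-0.8010}) = 0.6902
P = 0.09 + 0.91 × 0.6902 = 0.7181
P(incorrect) = 1 − 0.7181 = 0.2819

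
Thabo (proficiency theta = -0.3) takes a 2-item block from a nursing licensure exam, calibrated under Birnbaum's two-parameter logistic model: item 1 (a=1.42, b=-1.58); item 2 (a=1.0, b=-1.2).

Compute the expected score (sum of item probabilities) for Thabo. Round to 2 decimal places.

P(theta) = 1 / (1 + exp(−a(theta − b)))
P_1 = 1/(1+e^{-1.8176}) = 0.8603
P_2 = 1/(1+e^{-0.9000}) = 0.7109
E[score] = 0.8603 + 0.7109 = 1.5712

1.57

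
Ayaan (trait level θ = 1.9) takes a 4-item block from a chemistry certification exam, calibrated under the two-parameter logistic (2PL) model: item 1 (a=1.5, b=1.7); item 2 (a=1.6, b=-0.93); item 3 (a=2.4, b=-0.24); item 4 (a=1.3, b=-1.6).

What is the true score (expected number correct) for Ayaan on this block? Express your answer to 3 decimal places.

P(θ) = 1 / (1 + exp(−a(θ − b)))
P_1 = 1/(1+e^{-0.3000}) = 0.5744
P_2 = 1/(1+e^{-4.5280}) = 0.9893
P_3 = 1/(1+e^{-5.1360}) = 0.9942
P_4 = 1/(1+e^{-4.5500}) = 0.9895
E[score] = 0.5744 + 0.9893 + 0.9942 + 0.9895 = 3.5475

3.547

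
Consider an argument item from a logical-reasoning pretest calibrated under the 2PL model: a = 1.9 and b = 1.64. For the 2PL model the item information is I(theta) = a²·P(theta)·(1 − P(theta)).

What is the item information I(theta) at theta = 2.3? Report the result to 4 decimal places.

0.6235

P = 1/(1+e^{-1.2540}) = 0.7780
P(1−P) = 0.7780 × 0.2220 = 0.1727
I = a² × P(1−P) = 1.9² × 0.1727 = 0.62352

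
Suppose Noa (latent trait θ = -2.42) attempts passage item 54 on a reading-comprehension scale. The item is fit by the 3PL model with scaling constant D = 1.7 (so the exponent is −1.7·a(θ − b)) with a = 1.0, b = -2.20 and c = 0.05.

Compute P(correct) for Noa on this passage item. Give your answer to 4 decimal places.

0.4372

P(θ) = c + (1 − c) · 1 / (1 + exp(−D·a(θ − b)))
Exponent: 1.7 × 1.0 × (-2.42 − (-2.20)) = -0.3740
1/(1 + e^{0.3740}) = 0.4076
P = 0.05 + 0.95 × 0.4076 = 0.4372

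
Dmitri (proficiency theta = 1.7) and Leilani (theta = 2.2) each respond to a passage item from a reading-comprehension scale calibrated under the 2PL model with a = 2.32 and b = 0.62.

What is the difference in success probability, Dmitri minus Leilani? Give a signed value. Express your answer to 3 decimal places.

P(theta) = 1 / (1 + exp(−a(theta − b)))
P(Dmitri) = 0.9245  [exponent 2.5056]
P(Leilani) = 0.9750  [exponent 3.6656]
Difference = 0.9245 − 0.9750 = -0.0505

-0.051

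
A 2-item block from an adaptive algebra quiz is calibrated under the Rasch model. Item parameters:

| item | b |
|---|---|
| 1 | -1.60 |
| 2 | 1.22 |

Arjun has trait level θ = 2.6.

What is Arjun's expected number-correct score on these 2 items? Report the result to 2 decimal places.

1.78

P(θ) = 1 / (1 + exp(−(θ − b)))
P_1 = 1/(1+e^{-4.2000}) = 0.9852
P_2 = 1/(1+e^{-1.3800}) = 0.7990
E[score] = 0.9852 + 0.7990 = 1.7842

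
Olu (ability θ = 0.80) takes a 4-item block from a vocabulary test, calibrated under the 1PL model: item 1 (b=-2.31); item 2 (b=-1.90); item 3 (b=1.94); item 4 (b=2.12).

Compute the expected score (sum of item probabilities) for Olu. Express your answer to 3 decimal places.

2.347

P(θ) = 1 / (1 + exp(−(θ − b)))
P_1 = 1/(1+e^{-3.1100}) = 0.9573
P_2 = 1/(1+e^{-2.7000}) = 0.9370
P_3 = 1/(1+e^{1.1400}) = 0.2423
P_4 = 1/(1+e^{1.3200}) = 0.2108
E[score] = 0.9573 + 0.9370 + 0.2423 + 0.2108 = 2.3475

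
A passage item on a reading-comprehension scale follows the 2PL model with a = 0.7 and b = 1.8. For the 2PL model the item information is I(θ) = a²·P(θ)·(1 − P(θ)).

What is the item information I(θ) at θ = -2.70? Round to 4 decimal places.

P = 1/(1+e^{3.1500}) = 0.0411
P(1−P) = 0.0411 × 0.9589 = 0.0394
I = a² × P(1−P) = 0.7² × 0.0394 = 0.01931

0.0193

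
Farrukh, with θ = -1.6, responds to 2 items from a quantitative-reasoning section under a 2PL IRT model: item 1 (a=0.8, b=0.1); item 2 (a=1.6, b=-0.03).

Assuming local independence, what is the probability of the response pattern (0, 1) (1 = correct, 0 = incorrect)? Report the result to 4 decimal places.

0.0597

P(θ) = 1 / (1 + exp(−a(θ − b)))
P_1 = 1/(1+e^{1.3600}) = 0.2042
P_2 = 1/(1+e^{2.5120}) = 0.0750
L = (1−P_1) × P_2 = 0.7958 × 0.0750 = 0.05970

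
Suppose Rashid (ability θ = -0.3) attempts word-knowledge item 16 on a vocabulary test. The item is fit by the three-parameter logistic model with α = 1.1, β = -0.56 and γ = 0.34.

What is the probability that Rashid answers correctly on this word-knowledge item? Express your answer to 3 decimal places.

0.717

P(θ) = γ + (1 − γ) · 1 / (1 + exp(−α(θ − β)))
Exponent: 1.1 × (-0.3 − (-0.56)) = 0.2860
1/(1 + e^{-0.2860}) = 0.5710
P = 0.34 + 0.66 × 0.5710 = 0.7169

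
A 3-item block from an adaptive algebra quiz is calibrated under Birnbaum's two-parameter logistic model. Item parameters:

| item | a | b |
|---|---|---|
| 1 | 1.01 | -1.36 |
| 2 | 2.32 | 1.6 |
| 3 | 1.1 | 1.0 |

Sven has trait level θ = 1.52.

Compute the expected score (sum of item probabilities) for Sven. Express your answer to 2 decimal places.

2.04

P(θ) = 1 / (1 + exp(−a(θ − b)))
P_1 = 1/(1+e^{-2.9088}) = 0.9483
P_2 = 1/(1+e^{0.1856}) = 0.4537
P_3 = 1/(1+e^{-0.5720}) = 0.6392
E[score] = 0.9483 + 0.4537 + 0.6392 = 2.0412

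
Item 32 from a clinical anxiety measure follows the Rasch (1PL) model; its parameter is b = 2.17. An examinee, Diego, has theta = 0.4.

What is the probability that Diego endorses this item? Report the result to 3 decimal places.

P(theta) = 1 / (1 + exp(−(theta − b)))
Exponent: (0.4 − 2.17) = -1.7700
1/(1 + e^{1.7700}) = 0.1455
P = 0.1455

0.146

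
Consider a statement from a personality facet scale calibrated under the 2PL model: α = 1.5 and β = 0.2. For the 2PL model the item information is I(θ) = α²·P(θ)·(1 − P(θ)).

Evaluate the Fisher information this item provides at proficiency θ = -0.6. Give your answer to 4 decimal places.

0.4003

P = 1/(1+e^{1.2000}) = 0.2315
P(1−P) = 0.2315 × 0.7685 = 0.1779
I = α² × P(1−P) = 1.5² × 0.1779 = 0.40026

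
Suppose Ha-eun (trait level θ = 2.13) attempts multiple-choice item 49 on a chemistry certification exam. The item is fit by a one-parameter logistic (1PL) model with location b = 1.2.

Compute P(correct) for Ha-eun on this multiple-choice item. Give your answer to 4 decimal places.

P(θ) = 1 / (1 + exp(−(θ − b)))
Exponent: (2.13 − 1.2) = 0.9300
1/(1 + e^{-0.9300}) = 0.7171
P = 0.7171

0.7171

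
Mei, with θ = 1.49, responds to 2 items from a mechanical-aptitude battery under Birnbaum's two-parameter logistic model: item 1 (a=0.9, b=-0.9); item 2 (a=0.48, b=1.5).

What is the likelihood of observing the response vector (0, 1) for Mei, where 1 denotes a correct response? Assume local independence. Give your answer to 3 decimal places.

P(θ) = 1 / (1 + exp(−a(θ − b)))
P_1 = 1/(1+e^{-2.1510}) = 0.8958
P_2 = 1/(1+e^{0.0048}) = 0.4988
L = (1−P_1) × P_2 = 0.1042 × 0.4988 = 0.05199

0.052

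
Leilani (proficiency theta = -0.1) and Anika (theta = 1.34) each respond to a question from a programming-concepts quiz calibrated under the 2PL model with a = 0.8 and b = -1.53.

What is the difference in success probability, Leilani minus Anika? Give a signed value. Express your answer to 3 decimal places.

P(theta) = 1 / (1 + exp(−a(theta − b)))
P(Leilani) = 0.7584  [exponent 1.1440]
P(Anika) = 0.9085  [exponent 2.2960]
Difference = 0.7584 − 0.9085 = -0.1501

-0.150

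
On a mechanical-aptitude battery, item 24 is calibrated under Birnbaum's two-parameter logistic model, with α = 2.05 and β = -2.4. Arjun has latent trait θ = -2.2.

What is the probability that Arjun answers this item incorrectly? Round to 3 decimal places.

P(θ) = 1 / (1 + exp(−α(θ − β)))
Exponent: 2.05 × (-2.2 − (-2.4)) = 0.4100
1/(1 + e^{-0.4100}) = 0.6011
P(incorrect) = 1 − 0.6011 = 0.3989

0.399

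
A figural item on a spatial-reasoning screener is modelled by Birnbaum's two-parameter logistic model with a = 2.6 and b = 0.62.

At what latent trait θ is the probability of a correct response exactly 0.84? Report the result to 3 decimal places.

P(θ) = 1 / (1 + exp(−a(θ − b)))
logit = ln(0.8400/0.1600) = 1.6582
θ = b + logit/(a) = 0.62 + 1.6582/2.6000 = 1.2578

1.258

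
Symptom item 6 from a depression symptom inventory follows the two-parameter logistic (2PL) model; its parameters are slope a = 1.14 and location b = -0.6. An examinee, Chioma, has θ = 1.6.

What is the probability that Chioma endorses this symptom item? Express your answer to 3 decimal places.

0.925

P(θ) = 1 / (1 + exp(−a(θ − b)))
Exponent: 1.14 × (1.6 − (-0.6)) = 2.5080
1/(1 + e^{-2.5080}) = 0.9247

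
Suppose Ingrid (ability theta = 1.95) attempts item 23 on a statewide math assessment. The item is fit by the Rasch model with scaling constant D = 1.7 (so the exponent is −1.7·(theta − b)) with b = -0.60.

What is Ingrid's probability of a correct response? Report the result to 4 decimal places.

P(theta) = 1 / (1 + exp(−D·(theta − b)))
Exponent: 1.7 × (1.95 − (-0.60)) = 4.3350
1/(1 + e^{-4.3350}) = 0.9871
P = 0.9871

0.9871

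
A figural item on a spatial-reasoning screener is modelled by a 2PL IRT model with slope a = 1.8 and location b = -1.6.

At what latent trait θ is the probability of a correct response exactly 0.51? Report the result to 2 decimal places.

P(θ) = 1 / (1 + exp(−a(θ − b)))
logit = ln(0.5100/0.4900) = 0.0400
θ = b + logit/(a) = -1.6 + 0.0400/1.8000 = -1.5778

-1.58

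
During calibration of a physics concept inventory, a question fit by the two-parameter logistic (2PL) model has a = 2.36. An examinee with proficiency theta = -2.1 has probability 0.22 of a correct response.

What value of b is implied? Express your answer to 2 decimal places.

-1.56

P(theta) = 1 / (1 + exp(−a(theta − b)))
logit(0.22) = ln(0.22/0.78) = -1.2657
b = theta − logit/(a) = -2.1 − (-1.2657)/2.3600 = -1.5637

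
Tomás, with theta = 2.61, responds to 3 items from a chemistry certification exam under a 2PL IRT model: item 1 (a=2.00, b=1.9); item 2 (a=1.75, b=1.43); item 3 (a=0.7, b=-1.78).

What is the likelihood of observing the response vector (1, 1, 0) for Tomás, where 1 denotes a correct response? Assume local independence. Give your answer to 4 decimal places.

P(theta) = 1 / (1 + exp(−a(theta − b)))
P_1 = 1/(1+e^{-1.4200}) = 0.8053
P_2 = 1/(1+e^{-2.0650}) = 0.8875
P_3 = 1/(1+e^{-3.0730}) = 0.9558
L = P_1 × P_2 × (1−P_3) = 0.8053 × 0.8875 × 0.0442 = 0.03161

0.0316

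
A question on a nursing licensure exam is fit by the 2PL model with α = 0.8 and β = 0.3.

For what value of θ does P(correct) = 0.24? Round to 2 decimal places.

-1.14

P(θ) = 1 / (1 + exp(−α(θ − β)))
logit = ln(0.2400/0.7600) = -1.1527
θ = β + logit/(α) = 0.3 + (-1.1527)/0.8000 = -1.1408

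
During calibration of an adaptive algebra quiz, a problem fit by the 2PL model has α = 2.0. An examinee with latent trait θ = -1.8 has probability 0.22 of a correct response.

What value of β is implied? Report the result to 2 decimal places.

-1.17

P(θ) = 1 / (1 + exp(−α(θ − β)))
logit(0.22) = ln(0.22/0.78) = -1.2657
β = θ − logit/(α) = -1.8 − (-1.2657)/2.0000 = -1.1672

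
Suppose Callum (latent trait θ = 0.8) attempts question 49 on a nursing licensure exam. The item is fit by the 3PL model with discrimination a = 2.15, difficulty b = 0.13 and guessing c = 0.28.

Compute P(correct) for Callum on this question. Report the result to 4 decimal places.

P(θ) = c + (1 − c) · 1 / (1 + exp(−a(θ − b)))
Exponent: 2.15 × (0.8 − 0.13) = 1.4405
1/(1 + e^{-1.4405}) = 0.8085
P = 0.28 + 0.72 × 0.8085 = 0.8621

0.8621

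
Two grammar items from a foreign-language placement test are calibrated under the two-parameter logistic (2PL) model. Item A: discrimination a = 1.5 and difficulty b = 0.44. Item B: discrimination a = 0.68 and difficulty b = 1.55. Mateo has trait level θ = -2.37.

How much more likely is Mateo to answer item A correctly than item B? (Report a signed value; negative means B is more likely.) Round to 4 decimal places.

-0.0505

P(θ) = 1 / (1 + exp(−a(θ − b)))
P_A = 0.0146
P_B = 0.0650
P_A − P_B = -0.0505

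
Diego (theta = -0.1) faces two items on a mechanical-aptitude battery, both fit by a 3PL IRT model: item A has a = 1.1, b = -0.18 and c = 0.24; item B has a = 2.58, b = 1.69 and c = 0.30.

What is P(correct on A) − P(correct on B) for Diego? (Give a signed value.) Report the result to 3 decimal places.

0.330

P(theta) = c + (1 − c) · 1 / (1 + exp(−a(theta − b)))
P_A = 0.6367
P_B = 0.3068
P_A − P_B = 0.3299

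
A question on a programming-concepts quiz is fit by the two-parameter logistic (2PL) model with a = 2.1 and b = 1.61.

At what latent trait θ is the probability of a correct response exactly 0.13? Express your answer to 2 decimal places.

0.70

P(θ) = 1 / (1 + exp(−a(θ − b)))
logit = ln(0.1300/0.8700) = -1.9010
θ = b + logit/(a) = 1.61 + (-1.9010)/2.1000 = 0.7048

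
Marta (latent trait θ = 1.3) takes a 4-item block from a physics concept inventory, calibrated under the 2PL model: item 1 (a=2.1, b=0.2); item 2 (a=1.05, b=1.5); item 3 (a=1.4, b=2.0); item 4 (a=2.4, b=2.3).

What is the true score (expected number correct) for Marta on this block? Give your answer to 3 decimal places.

P(θ) = 1 / (1 + exp(−a(θ − b)))
P_1 = 1/(1+e^{-2.3100}) = 0.9097
P_2 = 1/(1+e^{0.2100}) = 0.4477
P_3 = 1/(1+e^{0.9800}) = 0.2729
P_4 = 1/(1+e^{2.4000}) = 0.0832
E[score] = 0.9097 + 0.4477 + 0.2729 + 0.0832 = 1.7135

1.713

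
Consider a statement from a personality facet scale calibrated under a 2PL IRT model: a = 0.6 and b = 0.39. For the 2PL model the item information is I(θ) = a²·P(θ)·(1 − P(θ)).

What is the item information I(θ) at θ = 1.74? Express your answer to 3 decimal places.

P = 1/(1+e^{-0.8100}) = 0.6921
P(1−P) = 0.6921 × 0.3079 = 0.2131
I = a² × P(1−P) = 0.6² × 0.2131 = 0.07671

0.077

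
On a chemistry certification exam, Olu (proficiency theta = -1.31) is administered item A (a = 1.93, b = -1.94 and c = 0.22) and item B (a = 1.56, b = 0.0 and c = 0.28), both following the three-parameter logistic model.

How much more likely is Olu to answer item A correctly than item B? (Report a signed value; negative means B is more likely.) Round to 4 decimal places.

P(theta) = c + (1 − c) · 1 / (1 + exp(−a(theta − b)))
P_A = 0.8216
P_B = 0.3626
P_A − P_B = 0.4591

0.4591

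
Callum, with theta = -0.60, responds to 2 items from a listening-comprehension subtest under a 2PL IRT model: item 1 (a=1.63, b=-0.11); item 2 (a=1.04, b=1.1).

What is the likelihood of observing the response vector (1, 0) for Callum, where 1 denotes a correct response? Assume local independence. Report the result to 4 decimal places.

0.2651

P(theta) = 1 / (1 + exp(−a(theta − b)))
P_1 = 1/(1+e^{0.7987}) = 0.3103
P_2 = 1/(1+e^{1.7680}) = 0.1458
L = P_1 × (1−P_2) = 0.3103 × 0.8542 = 0.26506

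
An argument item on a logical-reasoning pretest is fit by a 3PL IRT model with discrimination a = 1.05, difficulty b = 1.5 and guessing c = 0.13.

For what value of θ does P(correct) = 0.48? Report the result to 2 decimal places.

P(θ) = c + (1 − c) · 1 / (1 + exp(−a(θ − b)))
Remove guessing floor: (0.48 − 0.13)/(1 − 0.13) = 0.4023
logit = ln(0.4023/0.5977) = -0.3959
θ = b + logit/(a) = 1.5 + (-0.3959)/1.0500 = 1.1230

1.12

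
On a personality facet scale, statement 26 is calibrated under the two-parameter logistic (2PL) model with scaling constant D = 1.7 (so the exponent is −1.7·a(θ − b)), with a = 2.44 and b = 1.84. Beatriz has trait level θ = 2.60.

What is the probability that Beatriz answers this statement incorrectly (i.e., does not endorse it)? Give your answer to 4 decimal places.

P(θ) = 1 / (1 + exp(−D·a(θ − b)))
Exponent: 1.7 × 2.44 × (2.60 − 1.84) = 3.1525
1/(1 + e^{-3.1525}) = 0.9590
P = 0.9590
P(incorrect) = 1 − 0.9590 = 0.0410

0.0410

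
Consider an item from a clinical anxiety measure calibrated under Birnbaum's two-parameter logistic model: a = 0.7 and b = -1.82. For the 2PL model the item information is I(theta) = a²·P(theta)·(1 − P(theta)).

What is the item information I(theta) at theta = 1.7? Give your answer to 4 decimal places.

0.0354

P = 1/(1+e^{-2.4640}) = 0.9216
P(1−P) = 0.9216 × 0.0784 = 0.0723
I = a² × P(1−P) = 0.7² × 0.0723 = 0.03541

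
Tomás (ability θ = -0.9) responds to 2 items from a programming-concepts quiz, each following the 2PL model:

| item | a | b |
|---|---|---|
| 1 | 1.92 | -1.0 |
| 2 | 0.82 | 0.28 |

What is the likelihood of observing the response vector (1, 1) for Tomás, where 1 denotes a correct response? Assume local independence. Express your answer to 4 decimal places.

P(θ) = 1 / (1 + exp(−a(θ − b)))
P_1 = 1/(1+e^{-0.1920}) = 0.5479
P_2 = 1/(1+e^{0.9676}) = 0.2754
L = P_1 × P_2 = 0.5479 × 0.2754 = 0.15086

0.1509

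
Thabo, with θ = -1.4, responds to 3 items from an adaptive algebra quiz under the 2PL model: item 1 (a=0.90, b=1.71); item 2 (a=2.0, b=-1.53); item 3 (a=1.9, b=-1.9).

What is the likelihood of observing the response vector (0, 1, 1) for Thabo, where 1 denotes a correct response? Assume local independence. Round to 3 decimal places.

0.384

P(θ) = 1 / (1 + exp(−a(θ − b)))
P_1 = 1/(1+e^{2.7990}) = 0.0574
P_2 = 1/(1+e^{-0.2600}) = 0.5646
P_3 = 1/(1+e^{-0.9500}) = 0.7211
L = (1−P_1) × P_2 × P_3 = 0.9426 × 0.5646 × 0.7211 = 0.38381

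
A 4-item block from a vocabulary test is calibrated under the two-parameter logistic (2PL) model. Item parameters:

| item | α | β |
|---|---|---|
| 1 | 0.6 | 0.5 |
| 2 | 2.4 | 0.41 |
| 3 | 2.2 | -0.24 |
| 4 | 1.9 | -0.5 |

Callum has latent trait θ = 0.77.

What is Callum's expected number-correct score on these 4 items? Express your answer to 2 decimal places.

3.06

P(θ) = 1 / (1 + exp(−α(θ − β)))
P_1 = 1/(1+e^{-0.1620}) = 0.5404
P_2 = 1/(1+e^{-0.8640}) = 0.7035
P_3 = 1/(1+e^{-2.2220}) = 0.9022
P_4 = 1/(1+e^{-2.4130}) = 0.9178
E[score] = 0.5404 + 0.7035 + 0.9022 + 0.9178 = 3.0639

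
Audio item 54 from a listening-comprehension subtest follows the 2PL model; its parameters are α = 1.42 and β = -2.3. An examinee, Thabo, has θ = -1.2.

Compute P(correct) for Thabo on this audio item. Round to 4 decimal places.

P(θ) = 1 / (1 + exp(−α(θ − β)))
Exponent: 1.42 × (-1.2 − (-2.3)) = 1.5620
1/(1 + e^{-1.5620}) = 0.8266

0.8266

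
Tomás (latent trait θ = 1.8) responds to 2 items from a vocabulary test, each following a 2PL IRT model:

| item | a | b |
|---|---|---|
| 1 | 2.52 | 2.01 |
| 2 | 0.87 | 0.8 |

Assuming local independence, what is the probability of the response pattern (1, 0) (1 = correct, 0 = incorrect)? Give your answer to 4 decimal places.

P(θ) = 1 / (1 + exp(−a(θ − b)))
P_1 = 1/(1+e^{0.5292}) = 0.3707
P_2 = 1/(1+e^{-0.8700}) = 0.7047
L = P_1 × (1−P_2) = 0.3707 × 0.2953 = 0.10945

0.1095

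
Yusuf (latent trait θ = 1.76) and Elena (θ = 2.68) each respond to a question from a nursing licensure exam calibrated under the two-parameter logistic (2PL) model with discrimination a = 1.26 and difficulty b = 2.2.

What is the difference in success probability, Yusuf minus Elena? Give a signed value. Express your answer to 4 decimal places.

-0.2819

P(θ) = 1 / (1 + exp(−a(θ − b)))
P(Yusuf) = 0.3648  [exponent -0.5544]
P(Elena) = 0.6468  [exponent 0.6048]
Difference = 0.3648 − 0.6468 = -0.2819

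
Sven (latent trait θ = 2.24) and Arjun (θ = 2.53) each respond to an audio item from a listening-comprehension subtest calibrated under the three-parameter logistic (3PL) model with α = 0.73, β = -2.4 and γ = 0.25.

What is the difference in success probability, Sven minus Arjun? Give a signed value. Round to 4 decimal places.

-0.0046

P(θ) = γ + (1 − γ) · 1 / (1 + exp(−α(θ − β)))
P(Sven) = 0.9755  [exponent 3.3872]
P(Arjun) = 0.9800  [exponent 3.5989]
Difference = 0.9755 − 0.9800 = -0.0046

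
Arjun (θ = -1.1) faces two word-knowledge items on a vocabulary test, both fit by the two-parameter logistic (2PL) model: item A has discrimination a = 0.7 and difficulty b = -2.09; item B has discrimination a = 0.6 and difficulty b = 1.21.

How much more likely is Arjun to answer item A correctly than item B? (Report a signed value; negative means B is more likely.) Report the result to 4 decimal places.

0.4666

P(θ) = 1 / (1 + exp(−a(θ − b)))
P_A = 0.6666
P_B = 0.2000
P_A − P_B = 0.4666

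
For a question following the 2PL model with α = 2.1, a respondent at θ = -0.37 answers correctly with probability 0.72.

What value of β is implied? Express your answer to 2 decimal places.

P(θ) = 1 / (1 + exp(−α(θ − β)))
logit(0.72) = ln(0.72/0.28) = 0.9445
β = θ − logit/(α) = -0.37 − 0.9445/2.1000 = -0.8197

-0.82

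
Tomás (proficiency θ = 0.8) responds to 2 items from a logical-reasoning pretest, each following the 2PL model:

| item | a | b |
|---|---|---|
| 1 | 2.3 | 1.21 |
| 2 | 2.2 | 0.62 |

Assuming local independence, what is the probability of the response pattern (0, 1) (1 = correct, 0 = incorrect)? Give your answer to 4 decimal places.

P(θ) = 1 / (1 + exp(−a(θ − b)))
P_1 = 1/(1+e^{0.9430}) = 0.2803
P_2 = 1/(1+e^{-0.3960}) = 0.5977
L = (1−P_1) × P_2 = 0.7197 × 0.5977 = 0.43019

0.4302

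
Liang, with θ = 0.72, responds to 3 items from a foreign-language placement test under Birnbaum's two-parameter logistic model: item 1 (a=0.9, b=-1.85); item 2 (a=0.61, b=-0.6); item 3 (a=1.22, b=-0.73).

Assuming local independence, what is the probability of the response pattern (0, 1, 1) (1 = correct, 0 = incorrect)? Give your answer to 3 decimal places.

P(θ) = 1 / (1 + exp(−a(θ − b)))
P_1 = 1/(1+e^{-2.3130}) = 0.9099
P_2 = 1/(1+e^{-0.8052}) = 0.6911
P_3 = 1/(1+e^{-1.7690}) = 0.8543
L = (1−P_1) × P_2 × P_3 = 0.0901 × 0.6911 × 0.8543 = 0.05317

0.053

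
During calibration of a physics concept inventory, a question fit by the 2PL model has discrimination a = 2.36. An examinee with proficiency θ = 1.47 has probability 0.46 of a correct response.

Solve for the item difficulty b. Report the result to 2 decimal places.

1.54

P(θ) = 1 / (1 + exp(−a(θ − b)))
logit(0.46) = ln(0.46/0.54) = -0.1603
b = θ − logit/(a) = 1.47 − (-0.1603)/2.3600 = 1.5379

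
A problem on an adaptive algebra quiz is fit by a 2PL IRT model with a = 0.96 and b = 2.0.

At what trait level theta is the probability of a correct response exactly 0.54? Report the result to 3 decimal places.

P(theta) = 1 / (1 + exp(−a(theta − b)))
logit = ln(0.5400/0.4600) = 0.1603
theta = b + logit/(a) = 2.0 + 0.1603/0.9600 = 2.1670

2.167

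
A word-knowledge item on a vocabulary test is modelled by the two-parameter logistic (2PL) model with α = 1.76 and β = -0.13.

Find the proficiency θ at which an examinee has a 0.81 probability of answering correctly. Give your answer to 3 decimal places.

P(θ) = 1 / (1 + exp(−α(θ − β)))
logit = ln(0.8100/0.1900) = 1.4500
θ = β + logit/(α) = -0.13 + 1.4500/1.7600 = 0.6939

0.694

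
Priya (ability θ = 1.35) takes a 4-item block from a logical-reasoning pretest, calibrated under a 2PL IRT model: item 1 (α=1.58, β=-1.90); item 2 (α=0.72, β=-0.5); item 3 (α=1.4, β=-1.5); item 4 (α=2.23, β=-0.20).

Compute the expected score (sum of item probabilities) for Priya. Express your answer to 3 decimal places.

3.737

P(θ) = 1 / (1 + exp(−α(θ − β)))
P_1 = 1/(1+e^{-5.1350}) = 0.9941
P_2 = 1/(1+e^{-1.3320}) = 0.7912
P_3 = 1/(1+e^{-3.9900}) = 0.9818
P_4 = 1/(1+e^{-3.4565}) = 0.9694
E[score] = 0.9941 + 0.7912 + 0.9818 + 0.9694 = 3.7366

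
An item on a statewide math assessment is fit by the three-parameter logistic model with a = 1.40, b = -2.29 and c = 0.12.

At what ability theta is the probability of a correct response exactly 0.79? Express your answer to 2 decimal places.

-1.46

P(theta) = c + (1 − c) · 1 / (1 + exp(−a(theta − b)))
Remove guessing floor: (0.79 − 0.12)/(1 − 0.12) = 0.7614
logit = ln(0.7614/0.2386) = 1.1602
theta = b + logit/(a) = -2.29 + 1.1602/1.4000 = -1.4613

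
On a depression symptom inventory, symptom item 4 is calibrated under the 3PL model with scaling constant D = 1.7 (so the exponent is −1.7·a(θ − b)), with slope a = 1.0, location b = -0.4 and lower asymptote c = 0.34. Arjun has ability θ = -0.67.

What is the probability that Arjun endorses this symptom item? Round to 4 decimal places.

P(θ) = c + (1 − c) · 1 / (1 + exp(−D·a(θ − b)))
Exponent: 1.7 × 1.0 × (-0.67 − (-0.4)) = -0.4590
1/(1 + e^{0.4590}) = 0.3872
P = 0.34 + 0.66 × 0.3872 = 0.5956

0.5956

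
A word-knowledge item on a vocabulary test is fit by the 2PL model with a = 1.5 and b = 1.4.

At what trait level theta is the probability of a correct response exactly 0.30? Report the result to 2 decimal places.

P(theta) = 1 / (1 + exp(−a(theta − b)))
logit = ln(0.3000/0.7000) = -0.8473
theta = b + logit/(a) = 1.4 + (-0.8473)/1.5000 = 0.8351

0.84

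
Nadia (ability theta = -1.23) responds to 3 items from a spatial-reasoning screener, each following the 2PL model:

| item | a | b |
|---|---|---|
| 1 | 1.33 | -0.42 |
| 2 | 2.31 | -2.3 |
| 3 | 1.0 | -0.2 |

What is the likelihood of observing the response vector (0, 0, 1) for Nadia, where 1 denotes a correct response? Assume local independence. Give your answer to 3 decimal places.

P(theta) = 1 / (1 + exp(−a(theta − b)))
P_1 = 1/(1+e^{1.0773}) = 0.2540
P_2 = 1/(1+e^{-2.4717}) = 0.9221
P_3 = 1/(1+e^{1.0300}) = 0.2631
L = (1−P_1) × (1−P_2) × P_3 = 0.7460 × 0.0779 × 0.2631 = 0.01528

0.015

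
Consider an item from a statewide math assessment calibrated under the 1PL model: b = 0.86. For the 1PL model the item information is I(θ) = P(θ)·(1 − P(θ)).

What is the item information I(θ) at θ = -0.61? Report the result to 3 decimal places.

0.152

P = 1/(1+e^{1.4700}) = 0.1869
P(1−P) = 0.1869 × 0.8131 = 0.1520
I = P(1−P) = 0.15200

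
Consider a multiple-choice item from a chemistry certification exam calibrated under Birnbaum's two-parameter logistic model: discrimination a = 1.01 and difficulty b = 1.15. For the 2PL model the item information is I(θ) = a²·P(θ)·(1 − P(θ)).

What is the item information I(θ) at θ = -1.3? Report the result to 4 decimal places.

P = 1/(1+e^{2.4745}) = 0.0777
P(1−P) = 0.0777 × 0.9223 = 0.0716
I = a² × P(1−P) = 1.01² × 0.0716 = 0.07307

0.0731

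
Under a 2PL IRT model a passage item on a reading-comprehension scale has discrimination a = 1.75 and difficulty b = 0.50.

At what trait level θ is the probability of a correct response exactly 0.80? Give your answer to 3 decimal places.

1.292

P(θ) = 1 / (1 + exp(−a(θ − b)))
logit = ln(0.8000/0.2000) = 1.3863
θ = b + logit/(a) = 0.50 + 1.3863/1.7500 = 1.2922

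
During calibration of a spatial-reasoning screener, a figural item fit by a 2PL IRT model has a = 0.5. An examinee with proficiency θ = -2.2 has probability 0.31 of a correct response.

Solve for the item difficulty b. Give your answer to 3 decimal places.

-0.600

P(θ) = 1 / (1 + exp(−a(θ − b)))
logit(0.31) = ln(0.31/0.69) = -0.8001
b = θ − logit/(a) = -2.2 − (-0.8001)/0.5000 = -0.5998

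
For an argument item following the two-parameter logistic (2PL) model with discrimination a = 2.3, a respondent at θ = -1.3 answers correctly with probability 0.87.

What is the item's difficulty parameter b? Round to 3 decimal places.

P(θ) = 1 / (1 + exp(−a(θ − b)))
logit(0.87) = ln(0.87/0.13) = 1.9010
b = θ − logit/(a) = -1.3 − 1.9010/2.3000 = -2.1265

-2.127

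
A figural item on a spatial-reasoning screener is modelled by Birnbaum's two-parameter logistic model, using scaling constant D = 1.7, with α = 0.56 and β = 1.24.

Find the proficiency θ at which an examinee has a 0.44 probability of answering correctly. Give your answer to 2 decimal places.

0.99

P(θ) = 1 / (1 + exp(−D·α(θ − β)))
logit = ln(0.4400/0.5600) = -0.2412
θ = β + logit/(1.7·α) = 1.24 + (-0.2412)/0.9520 = 0.9867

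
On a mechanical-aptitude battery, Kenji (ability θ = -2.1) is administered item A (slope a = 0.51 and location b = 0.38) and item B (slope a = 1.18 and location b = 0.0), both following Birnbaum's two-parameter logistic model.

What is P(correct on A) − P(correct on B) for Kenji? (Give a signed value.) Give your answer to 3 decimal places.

P(θ) = 1 / (1 + exp(−a(θ − b)))
P_A = 0.2201
P_B = 0.0774
P_A − P_B = 0.1427

0.143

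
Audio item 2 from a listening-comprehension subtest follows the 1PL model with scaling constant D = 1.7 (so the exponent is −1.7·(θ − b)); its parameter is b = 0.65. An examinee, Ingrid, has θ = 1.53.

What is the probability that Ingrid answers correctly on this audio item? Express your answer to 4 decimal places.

0.8170

P(θ) = 1 / (1 + exp(−D·(θ − b)))
Exponent: 1.7 × (1.53 − 0.65) = 1.4960
1/(1 + e^{-1.4960}) = 0.8170
P = 0.8170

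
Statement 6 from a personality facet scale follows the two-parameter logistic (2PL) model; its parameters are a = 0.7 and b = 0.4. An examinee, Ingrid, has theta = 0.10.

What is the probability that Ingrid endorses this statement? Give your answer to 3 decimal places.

0.448

P(theta) = 1 / (1 + exp(−a(theta − b)))
Exponent: 0.7 × (0.10 − 0.4) = -0.2100
1/(1 + e^{0.2100}) = 0.4477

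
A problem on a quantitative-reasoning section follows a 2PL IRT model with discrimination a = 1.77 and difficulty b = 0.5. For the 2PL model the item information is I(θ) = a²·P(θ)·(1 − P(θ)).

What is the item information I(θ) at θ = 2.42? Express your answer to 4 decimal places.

P = 1/(1+e^{-3.3984}) = 0.9677
P(1−P) = 0.9677 × 0.0323 = 0.0313
I = a² × P(1−P) = 1.77² × 0.0313 = 0.09806

0.0981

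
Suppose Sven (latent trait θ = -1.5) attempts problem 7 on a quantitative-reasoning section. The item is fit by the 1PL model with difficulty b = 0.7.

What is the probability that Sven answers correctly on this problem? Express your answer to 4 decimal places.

0.0998

P(θ) = 1 / (1 + exp(−(θ − b)))
Exponent: (-1.5 − 0.7) = -2.2000
1/(1 + e^{2.2000}) = 0.0998
P = 0.0998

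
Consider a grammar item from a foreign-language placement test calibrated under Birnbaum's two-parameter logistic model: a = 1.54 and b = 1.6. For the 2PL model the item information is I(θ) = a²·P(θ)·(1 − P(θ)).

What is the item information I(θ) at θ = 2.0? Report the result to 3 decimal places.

0.540

P = 1/(1+e^{-0.6160}) = 0.6493
P(1−P) = 0.6493 × 0.3507 = 0.2277
I = a² × P(1−P) = 1.54² × 0.2277 = 0.54003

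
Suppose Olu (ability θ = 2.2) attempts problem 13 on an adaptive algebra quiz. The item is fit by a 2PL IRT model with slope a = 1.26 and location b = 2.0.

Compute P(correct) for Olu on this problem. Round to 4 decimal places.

P(θ) = 1 / (1 + exp(−a(θ − b)))
Exponent: 1.26 × (2.2 − 2.0) = 0.2520
1/(1 + e^{-0.2520}) = 0.5627

0.5627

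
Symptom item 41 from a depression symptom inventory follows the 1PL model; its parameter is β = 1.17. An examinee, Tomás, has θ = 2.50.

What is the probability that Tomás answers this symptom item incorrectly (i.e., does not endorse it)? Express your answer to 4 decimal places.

P(θ) = 1 / (1 + exp(−(θ − β)))
Exponent: (2.50 − 1.17) = 1.3300
1/(1 + e^{-1.3300}) = 0.7908
P = 0.7908
P(incorrect) = 1 − 0.7908 = 0.2092

0.2092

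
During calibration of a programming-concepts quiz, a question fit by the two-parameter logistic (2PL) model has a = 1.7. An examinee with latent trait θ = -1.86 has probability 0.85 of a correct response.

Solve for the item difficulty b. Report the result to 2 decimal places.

P(θ) = 1 / (1 + exp(−a(θ − b)))
logit(0.85) = ln(0.85/0.15) = 1.7346
b = θ − logit/(a) = -1.86 − 1.7346/1.7000 = -2.8804

-2.88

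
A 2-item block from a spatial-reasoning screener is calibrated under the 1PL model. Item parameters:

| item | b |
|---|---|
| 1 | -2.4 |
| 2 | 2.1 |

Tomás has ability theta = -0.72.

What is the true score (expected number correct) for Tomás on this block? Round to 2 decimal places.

0.90

P(theta) = 1 / (1 + exp(−(theta − b)))
P_1 = 1/(1+e^{-1.6800}) = 0.8429
P_2 = 1/(1+e^{2.8200}) = 0.0563
E[score] = 0.8429 + 0.0563 = 0.8992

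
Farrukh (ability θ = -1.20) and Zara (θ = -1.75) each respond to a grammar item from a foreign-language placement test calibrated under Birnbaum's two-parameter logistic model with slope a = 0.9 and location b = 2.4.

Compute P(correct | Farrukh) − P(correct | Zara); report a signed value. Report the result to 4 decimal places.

P(θ) = 1 / (1 + exp(−a(θ − b)))
P(Farrukh) = 0.0377  [exponent -3.2400]
P(Zara) = 0.0233  [exponent -3.7350]
Difference = 0.0377 − 0.0233 = 0.0144

0.0144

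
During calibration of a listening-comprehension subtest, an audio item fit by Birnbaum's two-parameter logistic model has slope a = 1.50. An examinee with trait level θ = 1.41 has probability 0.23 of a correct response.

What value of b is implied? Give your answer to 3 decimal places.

P(θ) = 1 / (1 + exp(−a(θ − b)))
logit(0.23) = ln(0.23/0.77) = -1.2083
b = θ − logit/(a) = 1.41 − (-1.2083)/1.5000 = 2.2155

2.216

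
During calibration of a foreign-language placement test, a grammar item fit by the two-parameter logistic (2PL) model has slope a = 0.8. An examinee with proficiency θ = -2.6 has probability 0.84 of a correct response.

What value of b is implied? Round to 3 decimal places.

-4.673

P(θ) = 1 / (1 + exp(−a(θ − b)))
logit(0.84) = ln(0.84/0.16) = 1.6582
b = θ − logit/(a) = -2.6 − 1.6582/0.8000 = -4.6728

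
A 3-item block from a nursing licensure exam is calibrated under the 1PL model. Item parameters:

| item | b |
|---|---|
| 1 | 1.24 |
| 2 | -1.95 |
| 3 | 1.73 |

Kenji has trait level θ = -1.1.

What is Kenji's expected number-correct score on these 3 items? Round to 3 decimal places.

P(θ) = 1 / (1 + exp(−(θ − b)))
P_1 = 1/(1+e^{2.3400}) = 0.0879
P_2 = 1/(1+e^{-0.8500}) = 0.7006
P_3 = 1/(1+e^{2.8300}) = 0.0557
E[score] = 0.0879 + 0.7006 + 0.0557 = 0.8442

0.844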